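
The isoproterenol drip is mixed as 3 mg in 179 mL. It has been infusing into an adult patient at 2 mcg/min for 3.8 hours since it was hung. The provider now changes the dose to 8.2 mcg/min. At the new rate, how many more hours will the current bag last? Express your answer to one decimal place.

Initial rate:
2 mcg/min × 60 min/hr = 120 mcg/hr
Concentration = 3 mg ÷ 179 mL = 0.01675978 mg/mL = 16.75978 mcg/mL
Rate = 120 mcg/hr ÷ 16.75978 mcg/mL = 7.16 mL/hr
Volume infused so far = 7.16 mL/hr × 3.8 hr = 27.208 mL
Volume remaining = 179 − 27.208 = 151.792 mL
New rate:
8.2 mcg/min × 60 min/hr = 492 mcg/hr
Rate = 492 mcg/hr ÷ 16.75978 mcg/mL = 29.356 mL/hr
Time remaining = 151.792 mL ÷ 29.356 mL/hr = 5.170732 hr

5.2 hours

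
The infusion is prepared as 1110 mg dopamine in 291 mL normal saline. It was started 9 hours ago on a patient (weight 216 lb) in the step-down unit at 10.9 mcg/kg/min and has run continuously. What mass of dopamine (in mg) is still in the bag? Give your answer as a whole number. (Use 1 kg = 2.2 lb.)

532 mg

Weight = 216 lb ÷ 2.2 lb/kg = 98.18182 kg
Dose = 10.9 mcg/kg/min × 98.18182 kg = 1070.182 mcg/min
1070.182 mcg/min × 60 min/hr = 64210.91 mcg/hr
Concentration = 1110 mg ÷ 291 mL = 3.814433 mg/mL = 3814.433 mcg/mL
Rate = 64210.91 mcg/hr ÷ 3814.433 mcg/mL = 16.83367 mL/hr
Volume infused = 16.83367 mL/hr × 9 hr = 151.503 mL
Volume remaining = 291 − 151.503 = 139.497 mL
Drug remaining = 139.497 mL × 3814.433 mcg/mL = 532101.8 mcg = 532.1018 mg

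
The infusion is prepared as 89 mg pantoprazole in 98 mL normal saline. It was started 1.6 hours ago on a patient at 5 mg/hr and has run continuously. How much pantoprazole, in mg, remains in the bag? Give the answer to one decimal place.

81.0 mg

Concentration = 89 mg ÷ 98 mL = 0.9081633 mg/mL
Rate = 5 mg/hr ÷ 0.9081633 mg/mL = 5.505618 mL/hr
Volume infused = 5.505618 mL/hr × 1.6 hr = 8.808989 mL
Volume remaining = 98 − 8.808989 = 89.19101 mL
Drug remaining = 89.19101 mL × 0.9081633 mg/mL = 81 mg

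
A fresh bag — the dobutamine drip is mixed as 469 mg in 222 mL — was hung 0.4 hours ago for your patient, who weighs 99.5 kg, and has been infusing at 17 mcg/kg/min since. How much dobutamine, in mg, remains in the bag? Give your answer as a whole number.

Dose = 17 mcg/kg/min × 99.5 kg = 1691.5 mcg/min
1691.5 mcg/min × 60 min/hr = 101490 mcg/hr
Concentration = 469 mg ÷ 222 mL = 2.112613 mg/mL = 2112.613 mcg/mL
Rate = 101490 mcg/hr ÷ 2112.613 mcg/mL = 48.04004 mL/hr
Volume infused = 48.04004 mL/hr × 0.4 hr = 19.21602 mL
Volume remaining = 222 − 19.21602 = 202.784 mL
Drug remaining = 202.784 mL × 2112.613 mcg/mL = 428404 mcg = 428.404 mg

428 mg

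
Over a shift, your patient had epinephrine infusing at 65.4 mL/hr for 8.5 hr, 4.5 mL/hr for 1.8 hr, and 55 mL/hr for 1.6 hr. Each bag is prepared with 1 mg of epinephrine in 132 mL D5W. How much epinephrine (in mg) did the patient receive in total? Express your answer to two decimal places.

4.94 mg

Concentration = 1 mg ÷ 132 mL = 0.007575758 mg/mL
Stage 1: 65.4 mL/hr × 8.5 hr = 555.9 mL → 555.9 mL × 0.007575758 mg/mL = 4.211364 mg
Stage 2: 4.5 mL/hr × 1.8 hr = 8.1 mL → 8.1 mL × 0.007575758 mg/mL = 0.06136364 mg
Stage 3: 55 mL/hr × 1.6 hr = 88 mL → 88 mL × 0.007575758 mg/mL = 0.6666667 mg
Total = 4.211364 + 0.06136364 + 0.6666667 = 4.939394 mg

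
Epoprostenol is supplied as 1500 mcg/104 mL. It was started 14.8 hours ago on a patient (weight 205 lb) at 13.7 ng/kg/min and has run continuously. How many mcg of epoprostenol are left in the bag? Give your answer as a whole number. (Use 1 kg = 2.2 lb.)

Weight = 205 lb ÷ 2.2 lb/kg = 93.18182 kg
Dose = 13.7 ng/kg/min × 93.18182 kg = 1276.591 ng/min
1276.591 ng/min × 60 min/hr = 76595.45 ng/hr
Concentration = 1500 mcg ÷ 104 mL = 14.42308 mcg/mL = 14423.08 ng/mL
Rate = 76595.45 ng/hr ÷ 14423.08 ng/mL = 5.310618 mL/hr
Volume infused = 5.310618 mL/hr × 14.8 hr = 78.59715 mL
Volume remaining = 104 − 78.59715 = 25.40285 mL
Drug remaining = 25.40285 mL × 14423.08 ng/mL = 366387.3 ng = 366.3873 mcg

366 mcg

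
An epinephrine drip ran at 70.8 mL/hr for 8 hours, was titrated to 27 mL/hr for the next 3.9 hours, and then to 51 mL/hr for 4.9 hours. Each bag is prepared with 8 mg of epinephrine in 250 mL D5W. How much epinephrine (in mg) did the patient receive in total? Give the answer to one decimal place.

29.5 mg

Concentration = 8 mg ÷ 250 mL = 0.032 mg/mL
Stage 1: 70.8 mL/hr × 8 hr = 566.4 mL → 566.4 mL × 0.032 mg/mL = 18.1248 mg
Stage 2: 27 mL/hr × 3.9 hr = 105.3 mL → 105.3 mL × 0.032 mg/mL = 3.3696 mg
Stage 3: 51 mL/hr × 4.9 hr = 249.9 mL → 249.9 mL × 0.032 mg/mL = 7.9968 mg
Total = 18.1248 + 3.3696 + 7.9968 = 29.4912 mg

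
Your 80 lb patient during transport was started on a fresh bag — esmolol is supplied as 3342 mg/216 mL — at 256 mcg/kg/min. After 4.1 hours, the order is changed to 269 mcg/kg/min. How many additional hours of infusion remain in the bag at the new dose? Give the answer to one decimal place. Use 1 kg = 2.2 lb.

1.8 hours

Initial rate:
Weight = 80 lb ÷ 2.2 lb/kg = 36.36364 kg
Dose = 256 mcg/kg/min × 36.36364 kg = 9309.091 mcg/min
9309.091 mcg/min × 60 min/hr = 558545.5 mcg/hr
Concentration = 3342 mg ÷ 216 mL = 15.47222 mg/mL = 15472.22 mcg/mL
Rate = 558545.5 mcg/hr ÷ 15472.22 mcg/mL = 36.09989 mL/hr
Volume infused so far = 36.09989 mL/hr × 4.1 hr = 148.0095 mL
Volume remaining = 216 − 148.0095 = 67.99047 mL
New rate:
Dose = 269 mcg/kg/min × 36.36364 kg = 9781.818 mcg/min
9781.818 mcg/min × 60 min/hr = 586909.1 mcg/hr
Rate = 586909.1 mcg/hr ÷ 15472.22 mcg/mL = 37.93308 mL/hr
Time remaining = 67.99047 mL ÷ 37.93308 mL/hr = 1.792379 hr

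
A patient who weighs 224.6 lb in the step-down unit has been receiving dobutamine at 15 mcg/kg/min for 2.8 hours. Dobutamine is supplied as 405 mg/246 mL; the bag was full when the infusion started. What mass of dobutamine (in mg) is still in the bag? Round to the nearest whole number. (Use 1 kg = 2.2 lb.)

Weight = 224.6 lb ÷ 2.2 lb/kg = 102.0909 kg
Dose = 15 mcg/kg/min × 102.0909 kg = 1531.364 mcg/min
1531.364 mcg/min × 60 min/hr = 91881.82 mcg/hr
Concentration = 405 mg ÷ 246 mL = 1.646341 mg/mL = 1646.341 mcg/mL
Rate = 91881.82 mcg/hr ÷ 1646.341 mcg/mL = 55.8097 mL/hr
Volume infused = 55.8097 mL/hr × 2.8 hr = 156.2672 mL
Volume remaining = 246 − 156.2672 = 89.73285 mL
Drug remaining = 89.73285 mL × 1646.341 mcg/mL = 147730.9 mcg = 147.7309 mg

148 mg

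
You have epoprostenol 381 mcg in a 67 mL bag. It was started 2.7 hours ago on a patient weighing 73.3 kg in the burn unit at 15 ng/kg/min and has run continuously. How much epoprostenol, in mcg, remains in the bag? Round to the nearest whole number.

Dose = 15 ng/kg/min × 73.3 kg = 1099.5 ng/min
1099.5 ng/min × 60 min/hr = 65970 ng/hr
Concentration = 381 mcg ÷ 67 mL = 5.686567 mcg/mL = 5686.567 ng/mL
Rate = 65970 ng/hr ÷ 5686.567 ng/mL = 11.60102 mL/hr
Volume infused = 11.60102 mL/hr × 2.7 hr = 31.32276 mL
Volume remaining = 67 − 31.32276 = 35.67724 mL
Drug remaining = 35.67724 mL × 5686.567 ng/mL = 202881 ng = 202.881 mcg

203 mcg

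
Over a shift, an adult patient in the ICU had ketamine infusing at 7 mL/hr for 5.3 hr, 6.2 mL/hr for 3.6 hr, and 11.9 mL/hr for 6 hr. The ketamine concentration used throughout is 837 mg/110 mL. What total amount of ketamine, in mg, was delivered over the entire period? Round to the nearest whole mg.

Concentration = 837 mg ÷ 110 mL = 7.609091 mg/mL
Stage 1: 7 mL/hr × 5.3 hr = 37.1 mL → 37.1 mL × 7.609091 mg/mL = 282.2973 mg
Stage 2: 6.2 mL/hr × 3.6 hr = 22.32 mL → 22.32 mL × 7.609091 mg/mL = 169.8349 mg
Stage 3: 11.9 mL/hr × 6 hr = 71.4 mL → 71.4 mL × 7.609091 mg/mL = 543.2891 mg
Total = 282.2973 + 169.8349 + 543.2891 = 995.4213 mg

995 mg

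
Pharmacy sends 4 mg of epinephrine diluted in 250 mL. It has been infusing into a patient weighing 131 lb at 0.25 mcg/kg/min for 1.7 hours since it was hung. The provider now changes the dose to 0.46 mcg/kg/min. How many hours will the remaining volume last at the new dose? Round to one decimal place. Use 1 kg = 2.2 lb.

1.5 hours

Initial rate:
Weight = 131 lb ÷ 2.2 lb/kg = 59.54545 kg
Dose = 0.25 mcg/kg/min × 59.54545 kg = 14.88636 mcg/min
14.88636 mcg/min × 60 min/hr = 893.1818 mcg/hr
Concentration = 4 mg ÷ 250 mL = 0.016 mg/mL = 16 mcg/mL
Rate = 893.1818 mcg/hr ÷ 16 mcg/mL = 55.82386 mL/hr
Volume infused so far = 55.82386 mL/hr × 1.7 hr = 94.90057 mL
Volume remaining = 250 − 94.90057 = 155.0994 mL
New rate:
Dose = 0.46 mcg/kg/min × 59.54545 kg = 27.39091 mcg/min
27.39091 mcg/min × 60 min/hr = 1643.455 mcg/hr
Rate = 1643.455 mcg/hr ÷ 16 mcg/mL = 102.7159 mL/hr
Time remaining = 155.0994 mL ÷ 102.7159 mL/hr = 1.509985 hr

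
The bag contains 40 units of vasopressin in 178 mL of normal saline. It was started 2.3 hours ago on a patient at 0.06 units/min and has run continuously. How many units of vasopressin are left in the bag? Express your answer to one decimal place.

31.7 units

0.06 units/min × 60 min/hr = 3.6 units/hr
Concentration = 40 units ÷ 178 mL = 0.2247191 units/mL
Rate = 3.6 units/hr ÷ 0.2247191 units/mL = 16.02 mL/hr
Volume infused = 16.02 mL/hr × 2.3 hr = 36.846 mL
Volume remaining = 178 − 36.846 = 141.154 mL
Drug remaining = 141.154 mL × 0.2247191 units/mL = 31.72 units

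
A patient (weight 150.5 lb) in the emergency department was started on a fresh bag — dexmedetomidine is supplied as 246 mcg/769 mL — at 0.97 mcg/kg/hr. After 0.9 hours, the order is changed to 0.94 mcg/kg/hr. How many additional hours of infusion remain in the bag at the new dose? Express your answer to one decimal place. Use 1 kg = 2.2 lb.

2.9 hours

Initial rate:
Weight = 150.5 lb ÷ 2.2 lb/kg = 68.40909 kg
Dose = 0.97 mcg/kg/hr × 68.40909 kg = 66.35682 mcg/hr
Concentration = 246 mcg ÷ 769 mL = 0.319896 mcg/mL
Rate = 66.35682 mcg/hr ÷ 0.319896 mcg/mL = 207.4325 mL/hr
Volume infused so far = 207.4325 mL/hr × 0.9 hr = 186.6892 mL
Volume remaining = 769 − 186.6892 = 582.3108 mL
New rate:
Dose = 0.94 mcg/kg/hr × 68.40909 kg = 64.30455 mcg/hr
Rate = 64.30455 mcg/hr ÷ 0.319896 mcg/mL = 201.0171 mL/hr
Time remaining = 582.3108 mL ÷ 201.0171 mL/hr = 2.896823 hr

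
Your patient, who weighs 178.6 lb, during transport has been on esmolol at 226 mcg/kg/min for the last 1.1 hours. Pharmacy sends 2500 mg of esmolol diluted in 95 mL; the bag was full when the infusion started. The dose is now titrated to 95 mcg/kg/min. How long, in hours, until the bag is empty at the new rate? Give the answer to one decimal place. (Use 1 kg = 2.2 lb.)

2.8 hours

Initial rate:
Weight = 178.6 lb ÷ 2.2 lb/kg = 81.18182 kg
Dose = 226 mcg/kg/min × 81.18182 kg = 18347.09 mcg/min
18347.09 mcg/min × 60 min/hr = 1100825 mcg/hr
Concentration = 2500 mg ÷ 95 mL = 26.31579 mg/mL = 26315.79 mcg/mL
Rate = 1100825 mcg/hr ÷ 26315.79 mcg/mL = 41.83137 mL/hr
Volume infused so far = 41.83137 mL/hr × 1.1 hr = 46.0145 mL
Volume remaining = 95 − 46.0145 = 48.9855 mL
New rate:
Dose = 95 mcg/kg/min × 81.18182 kg = 7712.273 mcg/min
7712.273 mcg/min × 60 min/hr = 462736.4 mcg/hr
Rate = 462736.4 mcg/hr ÷ 26315.79 mcg/mL = 17.58398 mL/hr
Time remaining = 48.9855 mL ÷ 17.58398 mL/hr = 2.785802 hr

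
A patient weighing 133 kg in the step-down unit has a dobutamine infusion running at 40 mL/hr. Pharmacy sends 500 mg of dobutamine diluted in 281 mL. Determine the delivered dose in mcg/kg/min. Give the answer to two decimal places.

Concentration = 500 mg ÷ 281 mL = 1.779359 mg/mL = 1779.359 mcg/mL
Drug rate = 40 mL/hr × 1779.359 mcg/mL = 71174.38 mcg/hr
71174.38 mcg/hr ÷ 60 min/hr = 1186.24 mcg/min
1186.24 mcg/min ÷ 133 kg = 8.919095 mcg/kg/min

8.92 mcg/kg/min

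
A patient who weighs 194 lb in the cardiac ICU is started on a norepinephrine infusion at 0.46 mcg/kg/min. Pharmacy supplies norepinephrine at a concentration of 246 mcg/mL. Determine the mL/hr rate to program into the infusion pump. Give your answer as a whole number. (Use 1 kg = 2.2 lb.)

10 mL/hr

Weight = 194 lb ÷ 2.2 lb/kg = 88.18182 kg
Dose = 0.46 mcg/kg/min × 88.18182 kg = 40.56364 mcg/min
40.56364 mcg/min × 60 min/hr = 2433.818 mcg/hr
Rate = 2433.818 mcg/hr ÷ 246 mcg/mL = 9.89357 mL/hr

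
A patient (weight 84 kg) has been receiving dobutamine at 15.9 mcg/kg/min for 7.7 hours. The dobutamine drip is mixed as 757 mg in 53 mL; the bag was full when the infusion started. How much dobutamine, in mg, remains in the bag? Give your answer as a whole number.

140 mg

Dose = 15.9 mcg/kg/min × 84 kg = 1335.6 mcg/min
1335.6 mcg/min × 60 min/hr = 80136 mcg/hr
Concentration = 757 mg ÷ 53 mL = 14.28302 mg/mL = 14283.02 mcg/mL
Rate = 80136 mcg/hr ÷ 14283.02 mcg/mL = 5.610579 mL/hr
Volume infused = 5.610579 mL/hr × 7.7 hr = 43.20146 mL
Volume remaining = 53 − 43.20146 = 9.798545 mL
Drug remaining = 9.798545 mL × 14283.02 mcg/mL = 139952.8 mcg = 139.9528 mg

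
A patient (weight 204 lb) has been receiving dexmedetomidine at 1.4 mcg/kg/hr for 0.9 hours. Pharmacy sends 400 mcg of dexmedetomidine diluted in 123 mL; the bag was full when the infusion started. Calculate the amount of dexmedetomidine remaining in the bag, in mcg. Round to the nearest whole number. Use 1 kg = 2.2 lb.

283 mcg

Weight = 204 lb ÷ 2.2 lb/kg = 92.72727 kg
Dose = 1.4 mcg/kg/hr × 92.72727 kg = 129.8182 mcg/hr
Concentration = 400 mcg ÷ 123 mL = 3.252033 mcg/mL
Rate = 129.8182 mcg/hr ÷ 3.252033 mcg/mL = 39.91909 mL/hr
Volume infused = 39.91909 mL/hr × 0.9 hr = 35.92718 mL
Volume remaining = 123 − 35.92718 = 87.07282 mL
Drug remaining = 87.07282 mL × 3.252033 mcg/mL = 283.1636 mcg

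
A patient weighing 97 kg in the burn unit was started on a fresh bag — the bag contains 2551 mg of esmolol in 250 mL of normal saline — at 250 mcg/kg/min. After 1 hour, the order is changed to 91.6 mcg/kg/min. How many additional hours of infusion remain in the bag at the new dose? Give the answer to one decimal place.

2.1 hours

Initial rate:
Dose = 250 mcg/kg/min × 97 kg = 24250 mcg/min
24250 mcg/min × 60 min/hr = 1455000 mcg/hr
Concentration = 2551 mg ÷ 250 mL = 10.204 mg/mL = 10204 mcg/mL
Rate = 1455000 mcg/hr ÷ 10204 mcg/mL = 142.5911 mL/hr
Volume infused so far = 142.5911 mL/hr × 1 hr = 142.5911 mL
Volume remaining = 250 − 142.5911 = 107.4089 mL
New rate:
Dose = 91.6 mcg/kg/min × 97 kg = 8885.2 mcg/min
8885.2 mcg/min × 60 min/hr = 533112 mcg/hr
Rate = 533112 mcg/hr ÷ 10204 mcg/mL = 52.24539 mL/hr
Time remaining = 107.4089 mL ÷ 52.24539 mL/hr = 2.055853 hr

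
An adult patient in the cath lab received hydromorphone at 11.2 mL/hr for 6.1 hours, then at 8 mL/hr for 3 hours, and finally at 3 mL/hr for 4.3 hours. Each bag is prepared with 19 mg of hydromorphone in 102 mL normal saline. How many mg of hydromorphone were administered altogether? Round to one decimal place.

Concentration = 19 mg ÷ 102 mL = 0.1862745 mg/mL
Stage 1: 11.2 mL/hr × 6.1 hr = 68.32 mL → 68.32 mL × 0.1862745 mg/mL = 12.72627 mg
Stage 2: 8 mL/hr × 3 hr = 24 mL → 24 mL × 0.1862745 mg/mL = 4.470588 mg
Stage 3: 3 mL/hr × 4.3 hr = 12.9 mL → 12.9 mL × 0.1862745 mg/mL = 2.402941 mg
Total = 12.72627 + 4.470588 + 2.402941 = 19.5998 mg

19.6 mg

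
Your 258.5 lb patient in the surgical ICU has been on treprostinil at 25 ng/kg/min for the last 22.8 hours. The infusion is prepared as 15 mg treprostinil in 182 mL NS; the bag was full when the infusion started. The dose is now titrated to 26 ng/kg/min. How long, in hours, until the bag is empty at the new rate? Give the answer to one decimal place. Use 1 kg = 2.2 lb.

Initial rate:
Weight = 258.5 lb ÷ 2.2 lb/kg = 117.5 kg
Dose = 25 ng/kg/min × 117.5 kg = 2937.5 ng/min
2937.5 ng/min × 60 min/hr = 176250 ng/hr
Concentration = 15 mg ÷ 182 mL = 0.08241758 mg/mL = 82417.58 ng/mL
Rate = 176250 ng/hr ÷ 82417.58 ng/mL = 2.1385 mL/hr
Volume infused so far = 2.1385 mL/hr × 22.8 hr = 48.7578 mL
Volume remaining = 182 − 48.7578 = 133.2422 mL
New rate:
Dose = 26 ng/kg/min × 117.5 kg = 3055 ng/min
3055 ng/min × 60 min/hr = 183300 ng/hr
Rate = 183300 ng/hr ÷ 82417.58 ng/mL = 2.22404 mL/hr
Time remaining = 133.2422 mL ÷ 2.22404 mL/hr = 59.90998 hr

59.9 hours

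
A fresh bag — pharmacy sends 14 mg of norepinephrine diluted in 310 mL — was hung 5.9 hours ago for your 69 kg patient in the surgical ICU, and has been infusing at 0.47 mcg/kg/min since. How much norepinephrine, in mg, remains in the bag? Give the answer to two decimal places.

2.52 mg

Dose = 0.47 mcg/kg/min × 69 kg = 32.43 mcg/min
32.43 mcg/min × 60 min/hr = 1945.8 mcg/hr
Concentration = 14 mg ÷ 310 mL = 0.04516129 mg/mL = 45.16129 mcg/mL
Rate = 1945.8 mcg/hr ÷ 45.16129 mcg/mL = 43.08557 mL/hr
Volume infused = 43.08557 mL/hr × 5.9 hr = 254.2049 mL
Volume remaining = 310 − 254.2049 = 55.79513 mL
Drug remaining = 55.79513 mL × 45.16129 mcg/mL = 2519.78 mcg = 2.51978 mg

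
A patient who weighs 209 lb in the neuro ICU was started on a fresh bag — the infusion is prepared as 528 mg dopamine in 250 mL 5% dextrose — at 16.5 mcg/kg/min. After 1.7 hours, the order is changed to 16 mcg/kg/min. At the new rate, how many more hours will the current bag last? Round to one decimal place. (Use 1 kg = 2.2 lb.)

Initial rate:
Weight = 209 lb ÷ 2.2 lb/kg = 95 kg
Dose = 16.5 mcg/kg/min × 95 kg = 1567.5 mcg/min
1567.5 mcg/min × 60 min/hr = 94050 mcg/hr
Concentration = 528 mg ÷ 250 mL = 2.112 mg/mL = 2112 mcg/mL
Rate = 94050 mcg/hr ÷ 2112 mcg/mL = 44.53125 mL/hr
Volume infused so far = 44.53125 mL/hr × 1.7 hr = 75.70312 mL
Volume remaining = 250 − 75.70312 = 174.2969 mL
New rate:
Dose = 16 mcg/kg/min × 95 kg = 1520 mcg/min
1520 mcg/min × 60 min/hr = 91200 mcg/hr
Rate = 91200 mcg/hr ÷ 2112 mcg/mL = 43.18182 mL/hr
Time remaining = 174.2969 mL ÷ 43.18182 mL/hr = 4.036349 hr

4.0 hours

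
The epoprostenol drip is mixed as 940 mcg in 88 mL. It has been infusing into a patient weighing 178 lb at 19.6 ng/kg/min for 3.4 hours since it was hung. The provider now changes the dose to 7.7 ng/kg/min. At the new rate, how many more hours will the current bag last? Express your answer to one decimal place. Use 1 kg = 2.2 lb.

Initial rate:
Weight = 178 lb ÷ 2.2 lb/kg = 80.90909 kg
Dose = 19.6 ng/kg/min × 80.90909 kg = 1585.818 ng/min
1585.818 ng/min × 60 min/hr = 95149.09 ng/hr
Concentration = 940 mcg ÷ 88 mL = 10.68182 mcg/mL = 10681.82 ng/mL
Rate = 95149.09 ng/hr ÷ 10681.82 ng/mL = 8.907574 mL/hr
Volume infused so far = 8.907574 mL/hr × 3.4 hr = 30.28575 mL
Volume remaining = 88 − 30.28575 = 57.71425 mL
New rate:
Dose = 7.7 ng/kg/min × 80.90909 kg = 623 ng/min
623 ng/min × 60 min/hr = 37380 ng/hr
Rate = 37380 ng/hr ÷ 10681.82 ng/mL = 3.499404 mL/hr
Time remaining = 57.71425 mL ÷ 3.499404 mL/hr = 16.49259 hr

16.5 hours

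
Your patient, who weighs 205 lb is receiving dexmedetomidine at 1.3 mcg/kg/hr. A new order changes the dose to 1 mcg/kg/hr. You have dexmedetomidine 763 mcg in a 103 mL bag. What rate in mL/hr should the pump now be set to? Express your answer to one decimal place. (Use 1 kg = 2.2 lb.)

12.6 mL/hr

Weight = 205 lb ÷ 2.2 lb/kg = 93.18182 kg
Dose = 1 mcg/kg/hr × 93.18182 kg = 93.18182 mcg/hr
Concentration = 763 mcg ÷ 103 mL = 7.407767 mcg/mL
Rate = 93.18182 mcg/hr ÷ 7.407767 mcg/mL = 12.57893 mL/hr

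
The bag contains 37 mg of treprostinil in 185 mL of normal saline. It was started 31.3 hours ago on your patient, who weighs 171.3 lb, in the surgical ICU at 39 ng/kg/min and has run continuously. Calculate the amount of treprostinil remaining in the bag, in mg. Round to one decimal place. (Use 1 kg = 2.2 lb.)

31.3 mg

Weight = 171.3 lb ÷ 2.2 lb/kg = 77.86364 kg
Dose = 39 ng/kg/min × 77.86364 kg = 3036.682 ng/min
3036.682 ng/min × 60 min/hr = 182200.9 ng/hr
Concentration = 37 mg ÷ 185 mL = 0.2 mg/mL = 200000 ng/mL
Rate = 182200.9 ng/hr ÷ 200000 ng/mL = 0.9110045 mL/hr
Volume infused = 0.9110045 mL/hr × 31.3 hr = 28.51444 mL
Volume remaining = 185 − 28.51444 = 156.4856 mL
Drug remaining = 156.4856 mL × 200000 ng/mL = 31297112 ng = 31.29711 mg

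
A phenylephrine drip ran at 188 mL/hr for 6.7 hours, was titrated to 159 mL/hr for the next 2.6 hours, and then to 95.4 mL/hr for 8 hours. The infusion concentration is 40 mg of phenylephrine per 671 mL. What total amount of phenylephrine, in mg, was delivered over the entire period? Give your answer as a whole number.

Concentration = 40 mg ÷ 671 mL = 0.05961252 mg/mL
Stage 1: 188 mL/hr × 6.7 hr = 1259.6 mL → 1259.6 mL × 0.05961252 mg/mL = 75.08793 mg
Stage 2: 159 mL/hr × 2.6 hr = 413.4 mL → 413.4 mL × 0.05961252 mg/mL = 24.64382 mg
Stage 3: 95.4 mL/hr × 8 hr = 763.2 mL → 763.2 mL × 0.05961252 mg/mL = 45.49627 mg
Total = 75.08793 + 24.64382 + 45.49627 = 145.228 mg

145 mg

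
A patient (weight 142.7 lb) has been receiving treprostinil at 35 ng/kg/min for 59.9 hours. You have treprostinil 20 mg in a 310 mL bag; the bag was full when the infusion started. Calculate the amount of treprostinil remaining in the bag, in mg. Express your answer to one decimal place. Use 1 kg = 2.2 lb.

11.8 mg

Weight = 142.7 lb ÷ 2.2 lb/kg = 64.86364 kg
Dose = 35 ng/kg/min × 64.86364 kg = 2270.227 ng/min
2270.227 ng/min × 60 min/hr = 136213.6 ng/hr
Concentration = 20 mg ÷ 310 mL = 0.06451613 mg/mL = 64516.13 ng/mL
Rate = 136213.6 ng/hr ÷ 64516.13 ng/mL = 2.111311 mL/hr
Volume infused = 2.111311 mL/hr × 59.9 hr = 126.4676 mL
Volume remaining = 310 − 126.4676 = 183.5324 mL
Drug remaining = 183.5324 mL × 64516.13 ng/mL = 11840803 ng = 11.8408 mg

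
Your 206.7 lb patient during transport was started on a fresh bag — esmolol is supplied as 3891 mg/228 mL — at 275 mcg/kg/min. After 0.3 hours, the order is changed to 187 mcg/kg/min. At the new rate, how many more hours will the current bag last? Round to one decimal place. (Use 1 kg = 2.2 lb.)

Initial rate:
Weight = 206.7 lb ÷ 2.2 lb/kg = 93.95455 kg
Dose = 275 mcg/kg/min × 93.95455 kg = 25837.5 mcg/min
25837.5 mcg/min × 60 min/hr = 1550250 mcg/hr
Concentration = 3891 mg ÷ 228 mL = 17.06579 mg/mL = 17065.79 mcg/mL
Rate = 1550250 mcg/hr ÷ 17065.79 mcg/mL = 90.83963 mL/hr
Volume infused so far = 90.83963 mL/hr × 0.3 hr = 27.25189 mL
Volume remaining = 228 − 27.25189 = 200.7481 mL
New rate:
Dose = 187 mcg/kg/min × 93.95455 kg = 17569.5 mcg/min
17569.5 mcg/min × 60 min/hr = 1054170 mcg/hr
Rate = 1054170 mcg/hr ÷ 17065.79 mcg/mL = 61.77095 mL/hr
Time remaining = 200.7481 mL ÷ 61.77095 mL/hr = 3.249879 hr

3.2 hours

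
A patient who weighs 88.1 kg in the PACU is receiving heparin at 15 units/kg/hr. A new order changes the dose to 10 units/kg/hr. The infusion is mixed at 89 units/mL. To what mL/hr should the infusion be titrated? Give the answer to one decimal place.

9.9 mL/hr

Dose = 10 units/kg/hr × 88.1 kg = 881 units/hr
Rate = 881 units/hr ÷ 89 units/mL = 9.898876 mL/hr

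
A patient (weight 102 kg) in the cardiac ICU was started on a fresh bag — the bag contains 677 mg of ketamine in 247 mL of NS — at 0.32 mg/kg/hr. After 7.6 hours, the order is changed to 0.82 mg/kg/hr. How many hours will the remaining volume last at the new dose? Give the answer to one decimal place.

Initial rate:
Dose = 0.32 mg/kg/hr × 102 kg = 32.64 mg/hr
Concentration = 677 mg ÷ 247 mL = 2.740891 mg/mL
Rate = 32.64 mg/hr ÷ 2.740891 mg/mL = 11.90854 mL/hr
Volume infused so far = 11.90854 mL/hr × 7.6 hr = 90.50489 mL
Volume remaining = 247 − 90.50489 = 156.4951 mL
New rate:
Dose = 0.82 mg/kg/hr × 102 kg = 83.64 mg/hr
Rate = 83.64 mg/hr ÷ 2.740891 mg/mL = 30.51563 mL/hr
Time remaining = 156.4951 mL ÷ 30.51563 mL/hr = 5.12836 hr

5.1 hours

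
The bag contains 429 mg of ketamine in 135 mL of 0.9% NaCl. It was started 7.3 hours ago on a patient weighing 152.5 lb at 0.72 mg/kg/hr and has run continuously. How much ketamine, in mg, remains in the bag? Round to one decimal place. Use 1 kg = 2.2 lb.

64.7 mg

Weight = 152.5 lb ÷ 2.2 lb/kg = 69.31818 kg
Dose = 0.72 mg/kg/hr × 69.31818 kg = 49.90909 mg/hr
Concentration = 429 mg ÷ 135 mL = 3.177778 mg/mL
Rate = 49.90909 mg/hr ÷ 3.177778 mg/mL = 15.70566 mL/hr
Volume infused = 15.70566 mL/hr × 7.3 hr = 114.6513 mL
Volume remaining = 135 − 114.6513 = 20.3487 mL
Drug remaining = 20.3487 mL × 3.177778 mg/mL = 64.66364 mg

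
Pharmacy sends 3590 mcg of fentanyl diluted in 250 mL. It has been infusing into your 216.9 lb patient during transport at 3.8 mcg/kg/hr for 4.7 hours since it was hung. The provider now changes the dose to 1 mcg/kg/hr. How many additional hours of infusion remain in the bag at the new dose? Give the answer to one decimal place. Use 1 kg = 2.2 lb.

18.6 hours

Initial rate:
Weight = 216.9 lb ÷ 2.2 lb/kg = 98.59091 kg
Dose = 3.8 mcg/kg/hr × 98.59091 kg = 374.6455 mcg/hr
Concentration = 3590 mcg ÷ 250 mL = 14.36 mcg/mL
Rate = 374.6455 mcg/hr ÷ 14.36 mcg/mL = 26.08952 mL/hr
Volume infused so far = 26.08952 mL/hr × 4.7 hr = 122.6207 mL
Volume remaining = 250 − 122.6207 = 127.3793 mL
New rate:
Dose = 1 mcg/kg/hr × 98.59091 kg = 98.59091 mcg/hr
Rate = 98.59091 mcg/hr ÷ 14.36 mcg/mL = 6.865662 mL/hr
Time remaining = 127.3793 mL ÷ 6.865662 mL/hr = 18.55309 hr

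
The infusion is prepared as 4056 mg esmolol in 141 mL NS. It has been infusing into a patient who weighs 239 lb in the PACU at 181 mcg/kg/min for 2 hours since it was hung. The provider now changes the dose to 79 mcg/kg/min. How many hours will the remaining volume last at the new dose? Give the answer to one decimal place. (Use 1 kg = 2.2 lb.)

Initial rate:
Weight = 239 lb ÷ 2.2 lb/kg = 108.6364 kg
Dose = 181 mcg/kg/min × 108.6364 kg = 19663.18 mcg/min
19663.18 mcg/min × 60 min/hr = 1179791 mcg/hr
Concentration = 4056 mg ÷ 141 mL = 28.76596 mg/mL = 28765.96 mcg/mL
Rate = 1179791 mcg/hr ÷ 28765.96 mcg/mL = 41.01344 mL/hr
Volume infused so far = 41.01344 mL/hr × 2 hr = 82.02688 mL
Volume remaining = 141 − 82.02688 = 58.97312 mL
New rate:
Dose = 79 mcg/kg/min × 108.6364 kg = 8582.273 mcg/min
8582.273 mcg/min × 60 min/hr = 514936.4 mcg/hr
Rate = 514936.4 mcg/hr ÷ 28765.96 mcg/mL = 17.90089 mL/hr
Time remaining = 58.97312 mL ÷ 17.90089 mL/hr = 3.294423 hr

3.3 hours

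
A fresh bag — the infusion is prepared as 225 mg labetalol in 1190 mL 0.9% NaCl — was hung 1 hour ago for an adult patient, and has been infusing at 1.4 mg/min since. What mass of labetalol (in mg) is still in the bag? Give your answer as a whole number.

1.4 mg/min × 60 min/hr = 84 mg/hr
Concentration = 225 mg ÷ 1190 mL = 0.1890756 mg/mL
Rate = 84 mg/hr ÷ 0.1890756 mg/mL = 444.2667 mL/hr
Volume infused = 444.2667 mL/hr × 1 hr = 444.2667 mL
Volume remaining = 1190 − 444.2667 = 745.7333 mL
Drug remaining = 745.7333 mL × 0.1890756 mg/mL = 141 mg

141 mg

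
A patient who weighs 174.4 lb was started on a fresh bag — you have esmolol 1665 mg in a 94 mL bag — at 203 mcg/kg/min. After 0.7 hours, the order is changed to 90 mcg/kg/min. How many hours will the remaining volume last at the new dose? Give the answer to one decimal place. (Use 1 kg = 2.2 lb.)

Initial rate:
Weight = 174.4 lb ÷ 2.2 lb/kg = 79.27273 kg
Dose = 203 mcg/kg/min × 79.27273 kg = 16092.36 mcg/min
16092.36 mcg/min × 60 min/hr = 965541.8 mcg/hr
Concentration = 1665 mg ÷ 94 mL = 17.71277 mg/mL = 17712.77 mcg/mL
Rate = 965541.8 mcg/hr ÷ 17712.77 mcg/mL = 54.51107 mL/hr
Volume infused so far = 54.51107 mL/hr × 0.7 hr = 38.15775 mL
Volume remaining = 94 − 38.15775 = 55.84225 mL
New rate:
Dose = 90 mcg/kg/min × 79.27273 kg = 7134.545 mcg/min
7134.545 mcg/min × 60 min/hr = 428072.7 mcg/hr
Rate = 428072.7 mcg/hr ÷ 17712.77 mcg/mL = 24.16747 mL/hr
Time remaining = 55.84225 mL ÷ 24.16747 mL/hr = 2.310637 hr

2.3 hours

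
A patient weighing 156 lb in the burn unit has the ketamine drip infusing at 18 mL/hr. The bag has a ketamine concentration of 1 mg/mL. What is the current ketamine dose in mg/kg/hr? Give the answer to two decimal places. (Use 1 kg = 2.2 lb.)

Weight = 156 lb ÷ 2.2 lb/kg = 70.90909 kg
Drug rate = 18 mL/hr × 1 mg/mL = 18 mg/hr
18 mg/hr ÷ 70.90909 kg = 0.2538462 mg/kg/hr

0.25 mg/kg/hr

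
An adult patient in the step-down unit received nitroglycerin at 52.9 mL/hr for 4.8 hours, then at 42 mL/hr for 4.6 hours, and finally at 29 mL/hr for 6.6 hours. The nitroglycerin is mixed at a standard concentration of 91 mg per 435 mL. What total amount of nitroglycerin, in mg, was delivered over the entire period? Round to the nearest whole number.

Concentration = 91 mg ÷ 435 mL = 0.2091954 mg/mL
Stage 1: 52.9 mL/hr × 4.8 hr = 253.92 mL → 253.92 mL × 0.2091954 mg/mL = 53.1189 mg
Stage 2: 42 mL/hr × 4.6 hr = 193.2 mL → 193.2 mL × 0.2091954 mg/mL = 40.41655 mg
Stage 3: 29 mL/hr × 6.6 hr = 191.4 mL → 191.4 mL × 0.2091954 mg/mL = 40.04 mg
Total = 53.1189 + 40.41655 + 40.04 = 133.5754 mg

134 mg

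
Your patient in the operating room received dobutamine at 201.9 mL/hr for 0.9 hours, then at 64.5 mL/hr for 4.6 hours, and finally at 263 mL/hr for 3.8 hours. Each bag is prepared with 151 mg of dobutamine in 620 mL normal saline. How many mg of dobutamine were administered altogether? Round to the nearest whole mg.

Concentration = 151 mg ÷ 620 mL = 0.2435484 mg/mL
Stage 1: 201.9 mL/hr × 0.9 hr = 181.71 mL → 181.71 mL × 0.2435484 mg/mL = 44.25518 mg
Stage 2: 64.5 mL/hr × 4.6 hr = 296.7 mL → 296.7 mL × 0.2435484 mg/mL = 72.26081 mg
Stage 3: 263 mL/hr × 3.8 hr = 999.4 mL → 999.4 mL × 0.2435484 mg/mL = 243.4023 mg
Total = 44.25518 + 72.26081 + 243.4023 = 359.9182 mg

360 mg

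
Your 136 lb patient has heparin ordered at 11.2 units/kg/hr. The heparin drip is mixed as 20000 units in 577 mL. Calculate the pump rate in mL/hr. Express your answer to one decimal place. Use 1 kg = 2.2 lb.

20.0 mL/hr

Weight = 136 lb ÷ 2.2 lb/kg = 61.81818 kg
Dose = 11.2 units/kg/hr × 61.81818 kg = 692.3636 units/hr
Concentration = 20000 units ÷ 577 mL = 34.66205 units/mL
Rate = 692.3636 units/hr ÷ 34.66205 units/mL = 19.97469 mL/hr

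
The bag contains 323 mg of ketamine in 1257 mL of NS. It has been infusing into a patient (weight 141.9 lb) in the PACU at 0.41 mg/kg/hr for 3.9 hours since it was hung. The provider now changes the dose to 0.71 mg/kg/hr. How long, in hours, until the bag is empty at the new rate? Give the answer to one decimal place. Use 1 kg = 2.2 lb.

4.8 hours

Initial rate:
Weight = 141.9 lb ÷ 2.2 lb/kg = 64.5 kg
Dose = 0.41 mg/kg/hr × 64.5 kg = 26.445 mg/hr
Concentration = 323 mg ÷ 1257 mL = 0.256961 mg/mL
Rate = 26.445 mg/hr ÷ 0.256961 mg/mL = 102.9144 mL/hr
Volume infused so far = 102.9144 mL/hr × 3.9 hr = 401.3663 mL
Volume remaining = 1257 − 401.3663 = 855.6337 mL
New rate:
Dose = 0.71 mg/kg/hr × 64.5 kg = 45.795 mg/hr
Rate = 45.795 mg/hr ÷ 0.256961 mg/mL = 178.2177 mL/hr
Time remaining = 855.6337 mL ÷ 178.2177 mL/hr = 4.801059 hr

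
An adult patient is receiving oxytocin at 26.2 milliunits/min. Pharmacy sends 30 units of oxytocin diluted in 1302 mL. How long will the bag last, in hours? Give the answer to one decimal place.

19.1 hours

26.2 milliunits/min × 60 min/hr = 1572 milliunits/hr
Concentration = 30 units ÷ 1302 mL = 0.02304147 units/mL = 23.04147 milliunits/mL
Rate = 1572 milliunits/hr ÷ 23.04147 milliunits/mL = 68.2248 mL/hr
Duration = 1302 mL ÷ 68.2248 mL/hr = 19.08397 hr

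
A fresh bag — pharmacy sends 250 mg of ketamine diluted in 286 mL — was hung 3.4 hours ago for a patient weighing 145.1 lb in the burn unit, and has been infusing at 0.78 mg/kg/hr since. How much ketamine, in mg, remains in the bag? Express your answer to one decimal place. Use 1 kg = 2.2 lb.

75.1 mg

Weight = 145.1 lb ÷ 2.2 lb/kg = 65.95455 kg
Dose = 0.78 mg/kg/hr × 65.95455 kg = 51.44455 mg/hr
Concentration = 250 mg ÷ 286 mL = 0.8741259 mg/mL
Rate = 51.44455 mg/hr ÷ 0.8741259 mg/mL = 58.85256 mL/hr
Volume infused = 58.85256 mL/hr × 3.4 hr = 200.0987 mL
Volume remaining = 286 − 200.0987 = 85.9013 mL
Drug remaining = 85.9013 mL × 0.8741259 mg/mL = 75.08855 mg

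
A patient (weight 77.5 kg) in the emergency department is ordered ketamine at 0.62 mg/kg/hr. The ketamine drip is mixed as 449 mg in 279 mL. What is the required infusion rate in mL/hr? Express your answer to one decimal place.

Dose = 0.62 mg/kg/hr × 77.5 kg = 48.05 mg/hr
Concentration = 449 mg ÷ 279 mL = 1.609319 mg/mL
Rate = 48.05 mg/hr ÷ 1.609319 mg/mL = 29.85735 mL/hr

29.9 mL/hr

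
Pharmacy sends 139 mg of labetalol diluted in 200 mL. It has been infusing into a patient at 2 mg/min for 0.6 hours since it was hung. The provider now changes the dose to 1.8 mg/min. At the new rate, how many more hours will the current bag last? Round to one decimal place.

Initial rate:
2 mg/min × 60 min/hr = 120 mg/hr
Concentration = 139 mg ÷ 200 mL = 0.695 mg/mL
Rate = 120 mg/hr ÷ 0.695 mg/mL = 172.6619 mL/hr
Volume infused so far = 172.6619 mL/hr × 0.6 hr = 103.5971 mL
Volume remaining = 200 − 103.5971 = 96.40288 mL
New rate:
1.8 mg/min × 60 min/hr = 108 mg/hr
Rate = 108 mg/hr ÷ 0.695 mg/mL = 155.3957 mL/hr
Time remaining = 96.40288 mL ÷ 155.3957 mL/hr = 0.6203704 hr

0.6 hours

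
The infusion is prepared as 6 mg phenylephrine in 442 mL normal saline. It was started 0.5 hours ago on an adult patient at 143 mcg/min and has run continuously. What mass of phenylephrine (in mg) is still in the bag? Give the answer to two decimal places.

1.71 mg

143 mcg/min × 60 min/hr = 8580 mcg/hr
Concentration = 6 mg ÷ 442 mL = 0.01357466 mg/mL = 13.57466 mcg/mL
Rate = 8580 mcg/hr ÷ 13.57466 mcg/mL = 632.06 mL/hr
Volume infused = 632.06 mL/hr × 0.5 hr = 316.03 mL
Volume remaining = 442 − 316.03 = 125.97 mL
Drug remaining = 125.97 mL × 13.57466 mcg/mL = 1710 mcg = 1.71 mg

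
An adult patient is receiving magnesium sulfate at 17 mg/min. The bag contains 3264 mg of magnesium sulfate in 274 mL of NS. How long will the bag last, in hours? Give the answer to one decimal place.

17 mg/min × 60 min/hr = 1020 mg/hr
Concentration = 3264 mg ÷ 274 mL = 11.91241 mg/mL
Rate = 1020 mg/hr ÷ 11.91241 mg/mL = 85.625 mL/hr
Duration = 274 mL ÷ 85.625 mL/hr = 3.2 hr

3.2 hours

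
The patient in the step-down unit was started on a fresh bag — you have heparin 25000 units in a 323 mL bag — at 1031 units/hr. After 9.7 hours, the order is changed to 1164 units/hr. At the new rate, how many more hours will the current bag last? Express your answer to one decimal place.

Initial rate:
Concentration = 25000 units ÷ 323 mL = 77.39938 units/mL
Rate = 1031 units/hr ÷ 77.39938 units/mL = 13.32052 mL/hr
Volume infused so far = 13.32052 mL/hr × 9.7 hr = 129.209 mL
Volume remaining = 323 − 129.209 = 193.791 mL
New rate:
Rate = 1164 units/hr ÷ 77.39938 units/mL = 15.03888 mL/hr
Time remaining = 193.791 mL ÷ 15.03888 mL/hr = 12.886 hr

12.9 hours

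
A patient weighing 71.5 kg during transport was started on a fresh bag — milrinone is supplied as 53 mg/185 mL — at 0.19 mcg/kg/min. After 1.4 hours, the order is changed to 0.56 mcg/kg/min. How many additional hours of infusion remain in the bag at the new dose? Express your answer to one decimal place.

21.6 hours

Initial rate:
Dose = 0.19 mcg/kg/min × 71.5 kg = 13.585 mcg/min
13.585 mcg/min × 60 min/hr = 815.1 mcg/hr
Concentration = 53 mg ÷ 185 mL = 0.2864865 mg/mL = 286.4865 mcg/mL
Rate = 815.1 mcg/hr ÷ 286.4865 mcg/mL = 2.84516 mL/hr
Volume infused so far = 2.84516 mL/hr × 1.4 hr = 3.983225 mL
Volume remaining = 185 − 3.983225 = 181.0168 mL
New rate:
Dose = 0.56 mcg/kg/min × 71.5 kg = 40.04 mcg/min
40.04 mcg/min × 60 min/hr = 2402.4 mcg/hr
Rate = 2402.4 mcg/hr ÷ 286.4865 mcg/mL = 8.385736 mL/hr
Time remaining = 181.0168 mL ÷ 8.385736 mL/hr = 21.58627 hr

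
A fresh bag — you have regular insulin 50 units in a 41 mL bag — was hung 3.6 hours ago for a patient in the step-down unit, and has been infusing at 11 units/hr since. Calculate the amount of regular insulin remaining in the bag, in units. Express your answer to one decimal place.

Concentration = 50 units ÷ 41 mL = 1.219512 units/mL
Rate = 11 units/hr ÷ 1.219512 units/mL = 9.02 mL/hr
Volume infused = 9.02 mL/hr × 3.6 hr = 32.472 mL
Volume remaining = 41 − 32.472 = 8.528 mL
Drug remaining = 8.528 mL × 1.219512 units/mL = 10.4 units

10.4 units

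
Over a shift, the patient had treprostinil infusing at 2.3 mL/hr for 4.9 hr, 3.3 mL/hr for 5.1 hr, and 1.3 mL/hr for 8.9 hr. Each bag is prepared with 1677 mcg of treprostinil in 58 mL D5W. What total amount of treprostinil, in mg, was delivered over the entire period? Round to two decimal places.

1.15 mg

Concentration = 1677 mcg ÷ 58 mL = 28.91379 mcg/mL
Stage 1: 2.3 mL/hr × 4.9 hr = 11.27 mL → 11.27 mL × 28.91379 mcg/mL = 325.8584 mcg
Stage 2: 3.3 mL/hr × 5.1 hr = 16.83 mL → 16.83 mL × 28.91379 mcg/mL = 486.6191 mcg
Stage 3: 1.3 mL/hr × 8.9 hr = 11.57 mL → 11.57 mL × 28.91379 mcg/mL = 334.5326 mcg
Total = 325.8584 + 486.6191 + 334.5326 = 1147.01 mcg = 1.14701 mg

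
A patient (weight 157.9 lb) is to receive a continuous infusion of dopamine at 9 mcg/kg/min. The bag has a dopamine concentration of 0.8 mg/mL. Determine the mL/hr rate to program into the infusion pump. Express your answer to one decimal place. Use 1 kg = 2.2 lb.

Weight = 157.9 lb ÷ 2.2 lb/kg = 71.77273 kg
Dose = 9 mcg/kg/min × 71.77273 kg = 645.9545 mcg/min
645.9545 mcg/min × 60 min/hr = 38757.27 mcg/hr
Concentration = 0.8 mg/mL = 800 mcg/mL
Rate = 38757.27 mcg/hr ÷ 800 mcg/mL = 48.44659 mL/hr

48.4 mL/hr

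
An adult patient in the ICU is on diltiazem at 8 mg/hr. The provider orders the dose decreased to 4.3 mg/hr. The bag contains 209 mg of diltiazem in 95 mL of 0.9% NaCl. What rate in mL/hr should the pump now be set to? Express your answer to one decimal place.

2.0 mL/hr

Concentration = 209 mg ÷ 95 mL = 2.2 mg/mL
Rate = 4.3 mg/hr ÷ 2.2 mg/mL = 1.954545 mL/hr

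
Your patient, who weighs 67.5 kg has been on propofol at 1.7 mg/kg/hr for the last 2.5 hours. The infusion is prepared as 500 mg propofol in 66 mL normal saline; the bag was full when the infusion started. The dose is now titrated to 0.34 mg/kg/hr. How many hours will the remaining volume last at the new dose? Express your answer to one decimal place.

Initial rate:
Dose = 1.7 mg/kg/hr × 67.5 kg = 114.75 mg/hr
Concentration = 500 mg ÷ 66 mL = 7.575758 mg/mL
Rate = 114.75 mg/hr ÷ 7.575758 mg/mL = 15.147 mL/hr
Volume infused so far = 15.147 mL/hr × 2.5 hr = 37.8675 mL
Volume remaining = 66 − 37.8675 = 28.1325 mL
New rate:
Dose = 0.34 mg/kg/hr × 67.5 kg = 22.95 mg/hr
Rate = 22.95 mg/hr ÷ 7.575758 mg/mL = 3.0294 mL/hr
Time remaining = 28.1325 mL ÷ 3.0294 mL/hr = 9.286492 hr

9.3 hours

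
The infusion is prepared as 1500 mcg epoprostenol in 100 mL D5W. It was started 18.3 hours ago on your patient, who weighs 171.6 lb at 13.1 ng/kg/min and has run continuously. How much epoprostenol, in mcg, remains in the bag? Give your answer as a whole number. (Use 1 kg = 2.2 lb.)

378 mcg

Weight = 171.6 lb ÷ 2.2 lb/kg = 78 kg
Dose = 13.1 ng/kg/min × 78 kg = 1021.8 ng/min
1021.8 ng/min × 60 min/hr = 61308 ng/hr
Concentration = 1500 mcg ÷ 100 mL = 15 mcg/mL = 15000 ng/mL
Rate = 61308 ng/hr ÷ 15000 ng/mL = 4.0872 mL/hr
Volume infused = 4.0872 mL/hr × 18.3 hr = 74.79576 mL
Volume remaining = 100 − 74.79576 = 25.20424 mL
Drug remaining = 25.20424 mL × 15000 ng/mL = 378063.6 ng = 378.0636 mcg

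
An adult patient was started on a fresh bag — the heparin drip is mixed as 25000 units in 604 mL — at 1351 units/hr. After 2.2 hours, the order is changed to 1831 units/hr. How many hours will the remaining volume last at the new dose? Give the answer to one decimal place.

Initial rate:
Concentration = 25000 units ÷ 604 mL = 41.39073 units/mL
Rate = 1351 units/hr ÷ 41.39073 units/mL = 32.64016 mL/hr
Volume infused so far = 32.64016 mL/hr × 2.2 hr = 71.80835 mL
Volume remaining = 604 − 71.80835 = 532.1916 mL
New rate:
Rate = 1831 units/hr ÷ 41.39073 units/mL = 44.23696 mL/hr
Time remaining = 532.1916 mL ÷ 44.23696 mL/hr = 12.03048 hr

12.0 hours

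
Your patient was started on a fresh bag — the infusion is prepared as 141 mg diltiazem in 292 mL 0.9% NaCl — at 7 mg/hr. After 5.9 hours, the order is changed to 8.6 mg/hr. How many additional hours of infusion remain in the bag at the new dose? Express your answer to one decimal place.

11.6 hours

Initial rate:
Concentration = 141 mg ÷ 292 mL = 0.4828767 mg/mL
Rate = 7 mg/hr ÷ 0.4828767 mg/mL = 14.49645 mL/hr
Volume infused so far = 14.49645 mL/hr × 5.9 hr = 85.52908 mL
Volume remaining = 292 − 85.52908 = 206.4709 mL
New rate:
Rate = 8.6 mg/hr ÷ 0.4828767 mg/mL = 17.80993 mL/hr
Time remaining = 206.4709 mL ÷ 17.80993 mL/hr = 11.59302 hr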